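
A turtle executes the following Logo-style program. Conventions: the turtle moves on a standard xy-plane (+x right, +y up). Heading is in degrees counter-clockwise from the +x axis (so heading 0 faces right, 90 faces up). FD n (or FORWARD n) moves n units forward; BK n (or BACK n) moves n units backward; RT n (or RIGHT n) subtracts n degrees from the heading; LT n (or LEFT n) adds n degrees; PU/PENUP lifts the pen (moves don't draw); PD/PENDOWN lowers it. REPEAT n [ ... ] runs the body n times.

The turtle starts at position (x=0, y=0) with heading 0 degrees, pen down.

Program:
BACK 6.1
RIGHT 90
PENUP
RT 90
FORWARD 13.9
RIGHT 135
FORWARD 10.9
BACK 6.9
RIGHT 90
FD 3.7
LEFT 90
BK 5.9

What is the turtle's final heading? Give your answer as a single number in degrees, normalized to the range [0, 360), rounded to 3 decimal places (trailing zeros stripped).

Executing turtle program step by step:
Start: pos=(0,0), heading=0, pen down
BK 6.1: (0,0) -> (-6.1,0) [heading=0, draw]
RT 90: heading 0 -> 270
PU: pen up
RT 90: heading 270 -> 180
FD 13.9: (-6.1,0) -> (-20,0) [heading=180, move]
RT 135: heading 180 -> 45
FD 10.9: (-20,0) -> (-12.293,7.707) [heading=45, move]
BK 6.9: (-12.293,7.707) -> (-17.172,2.828) [heading=45, move]
RT 90: heading 45 -> 315
FD 3.7: (-17.172,2.828) -> (-14.555,0.212) [heading=315, move]
LT 90: heading 315 -> 45
BK 5.9: (-14.555,0.212) -> (-18.727,-3.96) [heading=45, move]
Final: pos=(-18.727,-3.96), heading=45, 1 segment(s) drawn

Answer: 45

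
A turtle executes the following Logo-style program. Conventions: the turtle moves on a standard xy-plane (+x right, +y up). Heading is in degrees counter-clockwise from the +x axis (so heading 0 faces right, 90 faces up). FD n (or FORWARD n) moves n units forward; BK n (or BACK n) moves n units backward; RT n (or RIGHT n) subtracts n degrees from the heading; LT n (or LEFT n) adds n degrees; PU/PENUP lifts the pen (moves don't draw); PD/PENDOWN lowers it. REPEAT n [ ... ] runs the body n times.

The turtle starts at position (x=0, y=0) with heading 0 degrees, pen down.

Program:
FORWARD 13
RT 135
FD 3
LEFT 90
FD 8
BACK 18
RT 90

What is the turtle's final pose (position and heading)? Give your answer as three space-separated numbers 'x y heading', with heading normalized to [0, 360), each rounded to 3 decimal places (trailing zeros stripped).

Executing turtle program step by step:
Start: pos=(0,0), heading=0, pen down
FD 13: (0,0) -> (13,0) [heading=0, draw]
RT 135: heading 0 -> 225
FD 3: (13,0) -> (10.879,-2.121) [heading=225, draw]
LT 90: heading 225 -> 315
FD 8: (10.879,-2.121) -> (16.536,-7.778) [heading=315, draw]
BK 18: (16.536,-7.778) -> (3.808,4.95) [heading=315, draw]
RT 90: heading 315 -> 225
Final: pos=(3.808,4.95), heading=225, 4 segment(s) drawn

Answer: 3.808 4.95 225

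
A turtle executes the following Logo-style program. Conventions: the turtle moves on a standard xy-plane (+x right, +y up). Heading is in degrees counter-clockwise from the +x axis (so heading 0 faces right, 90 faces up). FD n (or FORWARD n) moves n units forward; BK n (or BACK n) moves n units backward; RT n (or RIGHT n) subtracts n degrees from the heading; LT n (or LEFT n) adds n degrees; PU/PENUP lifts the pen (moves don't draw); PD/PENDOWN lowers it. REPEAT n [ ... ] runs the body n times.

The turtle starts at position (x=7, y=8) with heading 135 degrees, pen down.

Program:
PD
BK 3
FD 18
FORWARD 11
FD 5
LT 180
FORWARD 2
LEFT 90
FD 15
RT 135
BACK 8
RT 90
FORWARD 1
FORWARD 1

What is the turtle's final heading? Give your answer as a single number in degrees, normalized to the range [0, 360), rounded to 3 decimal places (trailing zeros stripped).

Executing turtle program step by step:
Start: pos=(7,8), heading=135, pen down
PD: pen down
BK 3: (7,8) -> (9.121,5.879) [heading=135, draw]
FD 18: (9.121,5.879) -> (-3.607,18.607) [heading=135, draw]
FD 11: (-3.607,18.607) -> (-11.385,26.385) [heading=135, draw]
FD 5: (-11.385,26.385) -> (-14.92,29.92) [heading=135, draw]
LT 180: heading 135 -> 315
FD 2: (-14.92,29.92) -> (-13.506,28.506) [heading=315, draw]
LT 90: heading 315 -> 45
FD 15: (-13.506,28.506) -> (-2.899,39.113) [heading=45, draw]
RT 135: heading 45 -> 270
BK 8: (-2.899,39.113) -> (-2.899,47.113) [heading=270, draw]
RT 90: heading 270 -> 180
FD 1: (-2.899,47.113) -> (-3.899,47.113) [heading=180, draw]
FD 1: (-3.899,47.113) -> (-4.899,47.113) [heading=180, draw]
Final: pos=(-4.899,47.113), heading=180, 9 segment(s) drawn

Answer: 180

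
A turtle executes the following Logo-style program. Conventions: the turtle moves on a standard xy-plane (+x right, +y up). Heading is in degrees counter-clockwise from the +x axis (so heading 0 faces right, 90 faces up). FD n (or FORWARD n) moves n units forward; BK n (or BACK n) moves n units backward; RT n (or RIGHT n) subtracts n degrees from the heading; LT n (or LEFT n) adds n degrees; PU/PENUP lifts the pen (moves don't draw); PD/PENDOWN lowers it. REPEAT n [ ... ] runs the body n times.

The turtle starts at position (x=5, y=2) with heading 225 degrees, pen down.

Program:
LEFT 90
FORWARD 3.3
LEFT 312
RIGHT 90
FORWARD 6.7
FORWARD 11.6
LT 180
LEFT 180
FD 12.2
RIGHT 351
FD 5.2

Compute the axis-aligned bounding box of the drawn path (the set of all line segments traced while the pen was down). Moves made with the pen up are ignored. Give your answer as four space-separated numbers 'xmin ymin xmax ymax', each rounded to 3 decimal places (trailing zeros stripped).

Answer: -28.296 -0.333 7.333 2

Derivation:
Executing turtle program step by step:
Start: pos=(5,2), heading=225, pen down
LT 90: heading 225 -> 315
FD 3.3: (5,2) -> (7.333,-0.333) [heading=315, draw]
LT 312: heading 315 -> 267
RT 90: heading 267 -> 177
FD 6.7: (7.333,-0.333) -> (0.643,0.017) [heading=177, draw]
FD 11.6: (0.643,0.017) -> (-10.941,0.624) [heading=177, draw]
LT 180: heading 177 -> 357
LT 180: heading 357 -> 177
FD 12.2: (-10.941,0.624) -> (-23.125,1.263) [heading=177, draw]
RT 351: heading 177 -> 186
FD 5.2: (-23.125,1.263) -> (-28.296,0.719) [heading=186, draw]
Final: pos=(-28.296,0.719), heading=186, 5 segment(s) drawn

Segment endpoints: x in {-28.296, -23.125, -10.941, 0.643, 5, 7.333}, y in {-0.333, 0.017, 0.624, 0.719, 1.263, 2}
xmin=-28.296, ymin=-0.333, xmax=7.333, ymax=2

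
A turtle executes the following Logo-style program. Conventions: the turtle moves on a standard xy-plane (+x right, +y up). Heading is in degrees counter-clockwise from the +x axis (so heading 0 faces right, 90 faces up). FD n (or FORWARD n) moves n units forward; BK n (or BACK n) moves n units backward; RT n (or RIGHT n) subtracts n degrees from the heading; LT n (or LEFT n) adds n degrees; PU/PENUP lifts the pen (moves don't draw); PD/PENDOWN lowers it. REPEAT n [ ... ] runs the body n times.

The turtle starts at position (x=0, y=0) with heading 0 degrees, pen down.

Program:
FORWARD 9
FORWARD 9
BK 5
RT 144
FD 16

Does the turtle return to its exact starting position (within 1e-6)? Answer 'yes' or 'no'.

Answer: no

Derivation:
Executing turtle program step by step:
Start: pos=(0,0), heading=0, pen down
FD 9: (0,0) -> (9,0) [heading=0, draw]
FD 9: (9,0) -> (18,0) [heading=0, draw]
BK 5: (18,0) -> (13,0) [heading=0, draw]
RT 144: heading 0 -> 216
FD 16: (13,0) -> (0.056,-9.405) [heading=216, draw]
Final: pos=(0.056,-9.405), heading=216, 4 segment(s) drawn

Start position: (0, 0)
Final position: (0.056, -9.405)
Distance = 9.405; >= 1e-6 -> NOT closed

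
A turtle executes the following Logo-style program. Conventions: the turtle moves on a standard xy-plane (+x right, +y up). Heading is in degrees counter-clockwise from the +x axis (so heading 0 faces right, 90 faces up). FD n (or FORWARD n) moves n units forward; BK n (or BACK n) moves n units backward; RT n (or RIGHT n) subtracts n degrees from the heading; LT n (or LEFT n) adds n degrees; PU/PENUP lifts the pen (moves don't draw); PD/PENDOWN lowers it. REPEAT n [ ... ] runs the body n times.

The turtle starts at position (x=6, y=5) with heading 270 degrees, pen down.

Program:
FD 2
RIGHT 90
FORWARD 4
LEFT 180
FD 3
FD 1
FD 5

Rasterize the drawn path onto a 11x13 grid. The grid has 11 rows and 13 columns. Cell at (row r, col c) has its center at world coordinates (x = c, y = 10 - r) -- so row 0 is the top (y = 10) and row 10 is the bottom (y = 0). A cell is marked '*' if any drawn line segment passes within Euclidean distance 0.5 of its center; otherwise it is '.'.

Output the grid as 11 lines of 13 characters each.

Segment 0: (6,5) -> (6,3)
Segment 1: (6,3) -> (2,3)
Segment 2: (2,3) -> (5,3)
Segment 3: (5,3) -> (6,3)
Segment 4: (6,3) -> (11,3)

Answer: .............
.............
.............
.............
.............
......*......
......*......
..**********.
.............
.............
.............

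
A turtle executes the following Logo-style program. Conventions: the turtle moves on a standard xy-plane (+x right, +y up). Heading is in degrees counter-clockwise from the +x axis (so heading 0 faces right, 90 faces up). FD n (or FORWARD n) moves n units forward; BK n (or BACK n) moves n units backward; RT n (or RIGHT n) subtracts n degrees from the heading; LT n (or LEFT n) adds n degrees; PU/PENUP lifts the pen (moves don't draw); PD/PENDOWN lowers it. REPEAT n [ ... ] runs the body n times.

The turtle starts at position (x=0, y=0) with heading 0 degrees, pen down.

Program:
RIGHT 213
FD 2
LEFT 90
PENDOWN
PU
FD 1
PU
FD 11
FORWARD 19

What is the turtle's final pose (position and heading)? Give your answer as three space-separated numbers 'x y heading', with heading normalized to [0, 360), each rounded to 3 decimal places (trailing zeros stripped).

Executing turtle program step by step:
Start: pos=(0,0), heading=0, pen down
RT 213: heading 0 -> 147
FD 2: (0,0) -> (-1.677,1.089) [heading=147, draw]
LT 90: heading 147 -> 237
PD: pen down
PU: pen up
FD 1: (-1.677,1.089) -> (-2.222,0.251) [heading=237, move]
PU: pen up
FD 11: (-2.222,0.251) -> (-8.213,-8.975) [heading=237, move]
FD 19: (-8.213,-8.975) -> (-18.561,-24.91) [heading=237, move]
Final: pos=(-18.561,-24.91), heading=237, 1 segment(s) drawn

Answer: -18.561 -24.91 237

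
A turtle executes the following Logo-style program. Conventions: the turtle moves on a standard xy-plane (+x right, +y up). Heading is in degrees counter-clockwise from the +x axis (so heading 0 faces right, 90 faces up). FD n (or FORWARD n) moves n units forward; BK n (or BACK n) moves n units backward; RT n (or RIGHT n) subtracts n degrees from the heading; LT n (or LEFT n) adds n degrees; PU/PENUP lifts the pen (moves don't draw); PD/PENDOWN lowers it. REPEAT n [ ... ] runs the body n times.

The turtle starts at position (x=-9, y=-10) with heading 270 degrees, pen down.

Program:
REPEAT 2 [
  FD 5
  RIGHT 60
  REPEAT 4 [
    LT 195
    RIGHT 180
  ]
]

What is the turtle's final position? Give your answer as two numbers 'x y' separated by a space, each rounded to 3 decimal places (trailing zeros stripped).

Answer: -9 -20

Derivation:
Executing turtle program step by step:
Start: pos=(-9,-10), heading=270, pen down
REPEAT 2 [
  -- iteration 1/2 --
  FD 5: (-9,-10) -> (-9,-15) [heading=270, draw]
  RT 60: heading 270 -> 210
  REPEAT 4 [
    -- iteration 1/4 --
    LT 195: heading 210 -> 45
    RT 180: heading 45 -> 225
    -- iteration 2/4 --
    LT 195: heading 225 -> 60
    RT 180: heading 60 -> 240
    -- iteration 3/4 --
    LT 195: heading 240 -> 75
    RT 180: heading 75 -> 255
    -- iteration 4/4 --
    LT 195: heading 255 -> 90
    RT 180: heading 90 -> 270
  ]
  -- iteration 2/2 --
  FD 5: (-9,-15) -> (-9,-20) [heading=270, draw]
  RT 60: heading 270 -> 210
  REPEAT 4 [
    -- iteration 1/4 --
    LT 195: heading 210 -> 45
    RT 180: heading 45 -> 225
    -- iteration 2/4 --
    LT 195: heading 225 -> 60
    RT 180: heading 60 -> 240
    -- iteration 3/4 --
    LT 195: heading 240 -> 75
    RT 180: heading 75 -> 255
    -- iteration 4/4 --
    LT 195: heading 255 -> 90
    RT 180: heading 90 -> 270
  ]
]
Final: pos=(-9,-20), heading=270, 2 segment(s) drawn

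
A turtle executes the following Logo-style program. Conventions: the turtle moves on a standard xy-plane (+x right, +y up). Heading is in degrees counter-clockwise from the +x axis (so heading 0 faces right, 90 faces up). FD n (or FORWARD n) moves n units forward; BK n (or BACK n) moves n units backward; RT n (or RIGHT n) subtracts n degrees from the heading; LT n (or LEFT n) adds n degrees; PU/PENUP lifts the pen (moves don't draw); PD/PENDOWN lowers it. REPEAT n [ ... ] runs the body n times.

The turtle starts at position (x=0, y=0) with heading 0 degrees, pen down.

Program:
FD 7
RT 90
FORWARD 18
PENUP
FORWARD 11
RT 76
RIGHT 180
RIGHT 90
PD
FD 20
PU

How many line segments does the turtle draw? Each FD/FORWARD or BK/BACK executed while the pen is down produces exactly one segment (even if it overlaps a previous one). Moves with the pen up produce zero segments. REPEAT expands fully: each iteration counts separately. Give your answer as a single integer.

Executing turtle program step by step:
Start: pos=(0,0), heading=0, pen down
FD 7: (0,0) -> (7,0) [heading=0, draw]
RT 90: heading 0 -> 270
FD 18: (7,0) -> (7,-18) [heading=270, draw]
PU: pen up
FD 11: (7,-18) -> (7,-29) [heading=270, move]
RT 76: heading 270 -> 194
RT 180: heading 194 -> 14
RT 90: heading 14 -> 284
PD: pen down
FD 20: (7,-29) -> (11.838,-48.406) [heading=284, draw]
PU: pen up
Final: pos=(11.838,-48.406), heading=284, 3 segment(s) drawn
Segments drawn: 3

Answer: 3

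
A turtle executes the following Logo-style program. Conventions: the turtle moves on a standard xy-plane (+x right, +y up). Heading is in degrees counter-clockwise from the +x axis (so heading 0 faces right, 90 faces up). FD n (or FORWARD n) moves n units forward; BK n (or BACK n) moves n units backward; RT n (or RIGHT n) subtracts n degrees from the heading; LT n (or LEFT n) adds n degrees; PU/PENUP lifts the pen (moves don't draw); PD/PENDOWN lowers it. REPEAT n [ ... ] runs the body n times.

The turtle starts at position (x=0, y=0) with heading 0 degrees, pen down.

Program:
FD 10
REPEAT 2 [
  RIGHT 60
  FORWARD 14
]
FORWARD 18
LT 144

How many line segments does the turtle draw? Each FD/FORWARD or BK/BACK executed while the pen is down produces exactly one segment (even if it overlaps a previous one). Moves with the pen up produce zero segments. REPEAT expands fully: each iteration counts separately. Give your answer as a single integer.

Answer: 4

Derivation:
Executing turtle program step by step:
Start: pos=(0,0), heading=0, pen down
FD 10: (0,0) -> (10,0) [heading=0, draw]
REPEAT 2 [
  -- iteration 1/2 --
  RT 60: heading 0 -> 300
  FD 14: (10,0) -> (17,-12.124) [heading=300, draw]
  -- iteration 2/2 --
  RT 60: heading 300 -> 240
  FD 14: (17,-12.124) -> (10,-24.249) [heading=240, draw]
]
FD 18: (10,-24.249) -> (1,-39.837) [heading=240, draw]
LT 144: heading 240 -> 24
Final: pos=(1,-39.837), heading=24, 4 segment(s) drawn
Segments drawn: 4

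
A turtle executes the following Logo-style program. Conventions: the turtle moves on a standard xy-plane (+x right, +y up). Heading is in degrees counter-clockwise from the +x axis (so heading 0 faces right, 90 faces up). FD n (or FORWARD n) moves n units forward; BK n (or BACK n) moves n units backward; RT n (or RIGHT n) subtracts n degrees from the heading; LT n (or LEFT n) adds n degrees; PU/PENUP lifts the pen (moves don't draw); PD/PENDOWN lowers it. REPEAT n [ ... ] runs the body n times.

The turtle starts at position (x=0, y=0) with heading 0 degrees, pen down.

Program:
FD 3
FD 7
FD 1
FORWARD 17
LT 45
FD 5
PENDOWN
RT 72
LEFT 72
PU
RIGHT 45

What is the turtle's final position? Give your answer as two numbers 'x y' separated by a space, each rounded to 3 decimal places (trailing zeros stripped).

Answer: 31.536 3.536

Derivation:
Executing turtle program step by step:
Start: pos=(0,0), heading=0, pen down
FD 3: (0,0) -> (3,0) [heading=0, draw]
FD 7: (3,0) -> (10,0) [heading=0, draw]
FD 1: (10,0) -> (11,0) [heading=0, draw]
FD 17: (11,0) -> (28,0) [heading=0, draw]
LT 45: heading 0 -> 45
FD 5: (28,0) -> (31.536,3.536) [heading=45, draw]
PD: pen down
RT 72: heading 45 -> 333
LT 72: heading 333 -> 45
PU: pen up
RT 45: heading 45 -> 0
Final: pos=(31.536,3.536), heading=0, 5 segment(s) drawn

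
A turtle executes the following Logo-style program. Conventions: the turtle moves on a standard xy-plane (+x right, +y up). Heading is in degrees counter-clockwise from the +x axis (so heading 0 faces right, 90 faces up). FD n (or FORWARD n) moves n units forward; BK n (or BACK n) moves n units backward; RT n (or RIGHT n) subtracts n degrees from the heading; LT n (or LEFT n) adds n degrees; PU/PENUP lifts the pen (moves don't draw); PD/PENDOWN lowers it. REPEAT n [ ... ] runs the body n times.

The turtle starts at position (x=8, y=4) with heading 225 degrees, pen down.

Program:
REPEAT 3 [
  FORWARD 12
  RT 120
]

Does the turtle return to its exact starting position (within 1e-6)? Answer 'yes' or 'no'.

Executing turtle program step by step:
Start: pos=(8,4), heading=225, pen down
REPEAT 3 [
  -- iteration 1/3 --
  FD 12: (8,4) -> (-0.485,-4.485) [heading=225, draw]
  RT 120: heading 225 -> 105
  -- iteration 2/3 --
  FD 12: (-0.485,-4.485) -> (-3.591,7.106) [heading=105, draw]
  RT 120: heading 105 -> 345
  -- iteration 3/3 --
  FD 12: (-3.591,7.106) -> (8,4) [heading=345, draw]
  RT 120: heading 345 -> 225
]
Final: pos=(8,4), heading=225, 3 segment(s) drawn

Start position: (8, 4)
Final position: (8, 4)
Distance = 0; < 1e-6 -> CLOSED

Answer: yes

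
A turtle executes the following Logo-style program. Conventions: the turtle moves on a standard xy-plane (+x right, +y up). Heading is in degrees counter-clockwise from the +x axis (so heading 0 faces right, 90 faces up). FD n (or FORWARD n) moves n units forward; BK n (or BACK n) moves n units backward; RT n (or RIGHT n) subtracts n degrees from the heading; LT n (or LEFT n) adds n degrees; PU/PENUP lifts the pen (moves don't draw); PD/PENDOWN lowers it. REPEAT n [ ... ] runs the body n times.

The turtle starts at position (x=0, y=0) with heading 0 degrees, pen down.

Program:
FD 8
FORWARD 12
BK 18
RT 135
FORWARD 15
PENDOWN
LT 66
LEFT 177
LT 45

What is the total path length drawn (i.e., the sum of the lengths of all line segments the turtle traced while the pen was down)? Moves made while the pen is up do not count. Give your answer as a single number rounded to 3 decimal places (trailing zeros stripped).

Executing turtle program step by step:
Start: pos=(0,0), heading=0, pen down
FD 8: (0,0) -> (8,0) [heading=0, draw]
FD 12: (8,0) -> (20,0) [heading=0, draw]
BK 18: (20,0) -> (2,0) [heading=0, draw]
RT 135: heading 0 -> 225
FD 15: (2,0) -> (-8.607,-10.607) [heading=225, draw]
PD: pen down
LT 66: heading 225 -> 291
LT 177: heading 291 -> 108
LT 45: heading 108 -> 153
Final: pos=(-8.607,-10.607), heading=153, 4 segment(s) drawn

Segment lengths:
  seg 1: (0,0) -> (8,0), length = 8
  seg 2: (8,0) -> (20,0), length = 12
  seg 3: (20,0) -> (2,0), length = 18
  seg 4: (2,0) -> (-8.607,-10.607), length = 15
Total = 53

Answer: 53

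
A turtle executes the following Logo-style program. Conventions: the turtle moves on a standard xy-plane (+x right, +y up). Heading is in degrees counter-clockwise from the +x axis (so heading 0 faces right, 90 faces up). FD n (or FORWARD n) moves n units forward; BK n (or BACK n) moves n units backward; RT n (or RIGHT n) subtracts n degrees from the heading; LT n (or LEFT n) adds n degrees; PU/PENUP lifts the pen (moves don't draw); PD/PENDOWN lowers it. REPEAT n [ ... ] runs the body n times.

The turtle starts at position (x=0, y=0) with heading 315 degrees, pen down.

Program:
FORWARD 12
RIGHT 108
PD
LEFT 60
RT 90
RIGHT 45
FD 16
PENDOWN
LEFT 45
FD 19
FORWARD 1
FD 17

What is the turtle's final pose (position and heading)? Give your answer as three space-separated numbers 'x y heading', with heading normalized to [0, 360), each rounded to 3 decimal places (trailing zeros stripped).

Executing turtle program step by step:
Start: pos=(0,0), heading=315, pen down
FD 12: (0,0) -> (8.485,-8.485) [heading=315, draw]
RT 108: heading 315 -> 207
PD: pen down
LT 60: heading 207 -> 267
RT 90: heading 267 -> 177
RT 45: heading 177 -> 132
FD 16: (8.485,-8.485) -> (-2.221,3.405) [heading=132, draw]
PD: pen down
LT 45: heading 132 -> 177
FD 19: (-2.221,3.405) -> (-21.195,4.399) [heading=177, draw]
FD 1: (-21.195,4.399) -> (-22.193,4.452) [heading=177, draw]
FD 17: (-22.193,4.452) -> (-39.17,5.341) [heading=177, draw]
Final: pos=(-39.17,5.341), heading=177, 5 segment(s) drawn

Answer: -39.17 5.341 177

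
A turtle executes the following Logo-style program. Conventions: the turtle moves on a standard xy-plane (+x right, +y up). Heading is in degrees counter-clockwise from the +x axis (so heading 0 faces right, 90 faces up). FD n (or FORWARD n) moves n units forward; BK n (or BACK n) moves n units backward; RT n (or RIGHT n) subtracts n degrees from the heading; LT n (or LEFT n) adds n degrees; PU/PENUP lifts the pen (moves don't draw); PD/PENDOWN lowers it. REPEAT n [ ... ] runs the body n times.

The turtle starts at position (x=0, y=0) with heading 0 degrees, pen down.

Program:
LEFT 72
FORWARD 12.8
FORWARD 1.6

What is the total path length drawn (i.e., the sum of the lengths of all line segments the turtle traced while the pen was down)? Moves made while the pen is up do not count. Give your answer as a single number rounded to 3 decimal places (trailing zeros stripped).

Answer: 14.4

Derivation:
Executing turtle program step by step:
Start: pos=(0,0), heading=0, pen down
LT 72: heading 0 -> 72
FD 12.8: (0,0) -> (3.955,12.174) [heading=72, draw]
FD 1.6: (3.955,12.174) -> (4.45,13.695) [heading=72, draw]
Final: pos=(4.45,13.695), heading=72, 2 segment(s) drawn

Segment lengths:
  seg 1: (0,0) -> (3.955,12.174), length = 12.8
  seg 2: (3.955,12.174) -> (4.45,13.695), length = 1.6
Total = 14.4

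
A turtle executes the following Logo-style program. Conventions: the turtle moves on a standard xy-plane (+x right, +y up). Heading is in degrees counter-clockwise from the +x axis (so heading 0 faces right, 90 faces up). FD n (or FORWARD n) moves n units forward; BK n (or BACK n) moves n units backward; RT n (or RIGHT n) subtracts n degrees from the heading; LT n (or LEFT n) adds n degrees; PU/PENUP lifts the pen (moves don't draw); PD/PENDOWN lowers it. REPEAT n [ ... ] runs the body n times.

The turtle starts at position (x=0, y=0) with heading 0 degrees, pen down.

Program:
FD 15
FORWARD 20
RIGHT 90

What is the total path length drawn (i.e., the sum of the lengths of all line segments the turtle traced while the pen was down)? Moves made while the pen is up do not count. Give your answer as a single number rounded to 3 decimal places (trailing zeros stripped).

Answer: 35

Derivation:
Executing turtle program step by step:
Start: pos=(0,0), heading=0, pen down
FD 15: (0,0) -> (15,0) [heading=0, draw]
FD 20: (15,0) -> (35,0) [heading=0, draw]
RT 90: heading 0 -> 270
Final: pos=(35,0), heading=270, 2 segment(s) drawn

Segment lengths:
  seg 1: (0,0) -> (15,0), length = 15
  seg 2: (15,0) -> (35,0), length = 20
Total = 35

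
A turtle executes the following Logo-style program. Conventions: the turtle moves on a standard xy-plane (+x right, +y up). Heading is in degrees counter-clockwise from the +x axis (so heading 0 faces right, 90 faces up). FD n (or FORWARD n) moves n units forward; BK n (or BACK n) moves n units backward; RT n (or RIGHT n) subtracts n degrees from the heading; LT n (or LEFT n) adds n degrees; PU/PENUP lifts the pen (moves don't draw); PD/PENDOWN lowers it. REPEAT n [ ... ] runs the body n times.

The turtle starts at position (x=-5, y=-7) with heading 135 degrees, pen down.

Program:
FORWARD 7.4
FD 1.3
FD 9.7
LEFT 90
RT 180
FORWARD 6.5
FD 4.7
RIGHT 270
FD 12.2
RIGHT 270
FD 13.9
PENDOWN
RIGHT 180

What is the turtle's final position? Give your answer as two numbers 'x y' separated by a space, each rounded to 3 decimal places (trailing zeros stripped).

Executing turtle program step by step:
Start: pos=(-5,-7), heading=135, pen down
FD 7.4: (-5,-7) -> (-10.233,-1.767) [heading=135, draw]
FD 1.3: (-10.233,-1.767) -> (-11.152,-0.848) [heading=135, draw]
FD 9.7: (-11.152,-0.848) -> (-18.011,6.011) [heading=135, draw]
LT 90: heading 135 -> 225
RT 180: heading 225 -> 45
FD 6.5: (-18.011,6.011) -> (-13.415,10.607) [heading=45, draw]
FD 4.7: (-13.415,10.607) -> (-10.091,13.93) [heading=45, draw]
RT 270: heading 45 -> 135
FD 12.2: (-10.091,13.93) -> (-18.718,22.557) [heading=135, draw]
RT 270: heading 135 -> 225
FD 13.9: (-18.718,22.557) -> (-28.547,12.728) [heading=225, draw]
PD: pen down
RT 180: heading 225 -> 45
Final: pos=(-28.547,12.728), heading=45, 7 segment(s) drawn

Answer: -28.547 12.728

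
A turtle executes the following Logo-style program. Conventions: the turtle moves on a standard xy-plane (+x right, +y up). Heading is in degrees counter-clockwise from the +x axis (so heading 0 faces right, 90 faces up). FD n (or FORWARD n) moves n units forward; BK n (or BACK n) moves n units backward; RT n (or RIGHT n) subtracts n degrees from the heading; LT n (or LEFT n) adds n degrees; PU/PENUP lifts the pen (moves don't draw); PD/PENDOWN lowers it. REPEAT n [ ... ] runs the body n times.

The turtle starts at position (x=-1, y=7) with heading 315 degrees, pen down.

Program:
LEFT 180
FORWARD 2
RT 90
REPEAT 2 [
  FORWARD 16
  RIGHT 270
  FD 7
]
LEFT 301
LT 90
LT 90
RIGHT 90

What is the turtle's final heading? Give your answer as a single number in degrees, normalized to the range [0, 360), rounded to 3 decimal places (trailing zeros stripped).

Executing turtle program step by step:
Start: pos=(-1,7), heading=315, pen down
LT 180: heading 315 -> 135
FD 2: (-1,7) -> (-2.414,8.414) [heading=135, draw]
RT 90: heading 135 -> 45
REPEAT 2 [
  -- iteration 1/2 --
  FD 16: (-2.414,8.414) -> (8.899,19.728) [heading=45, draw]
  RT 270: heading 45 -> 135
  FD 7: (8.899,19.728) -> (3.95,24.678) [heading=135, draw]
  -- iteration 2/2 --
  FD 16: (3.95,24.678) -> (-7.364,35.991) [heading=135, draw]
  RT 270: heading 135 -> 225
  FD 7: (-7.364,35.991) -> (-12.314,31.042) [heading=225, draw]
]
LT 301: heading 225 -> 166
LT 90: heading 166 -> 256
LT 90: heading 256 -> 346
RT 90: heading 346 -> 256
Final: pos=(-12.314,31.042), heading=256, 5 segment(s) drawn

Answer: 256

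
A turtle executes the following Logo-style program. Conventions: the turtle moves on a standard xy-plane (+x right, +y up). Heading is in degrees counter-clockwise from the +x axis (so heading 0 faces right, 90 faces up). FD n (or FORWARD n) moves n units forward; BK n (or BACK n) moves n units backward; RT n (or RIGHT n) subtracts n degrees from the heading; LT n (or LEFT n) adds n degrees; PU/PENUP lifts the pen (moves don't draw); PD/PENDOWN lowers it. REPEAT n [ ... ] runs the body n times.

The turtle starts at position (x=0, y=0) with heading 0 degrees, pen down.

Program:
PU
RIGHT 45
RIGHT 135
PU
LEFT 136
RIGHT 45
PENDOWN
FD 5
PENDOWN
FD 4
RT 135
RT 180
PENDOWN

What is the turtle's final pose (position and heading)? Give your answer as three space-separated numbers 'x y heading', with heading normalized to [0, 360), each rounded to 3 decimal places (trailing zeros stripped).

Answer: 0.157 -8.999 316

Derivation:
Executing turtle program step by step:
Start: pos=(0,0), heading=0, pen down
PU: pen up
RT 45: heading 0 -> 315
RT 135: heading 315 -> 180
PU: pen up
LT 136: heading 180 -> 316
RT 45: heading 316 -> 271
PD: pen down
FD 5: (0,0) -> (0.087,-4.999) [heading=271, draw]
PD: pen down
FD 4: (0.087,-4.999) -> (0.157,-8.999) [heading=271, draw]
RT 135: heading 271 -> 136
RT 180: heading 136 -> 316
PD: pen down
Final: pos=(0.157,-8.999), heading=316, 2 segment(s) drawn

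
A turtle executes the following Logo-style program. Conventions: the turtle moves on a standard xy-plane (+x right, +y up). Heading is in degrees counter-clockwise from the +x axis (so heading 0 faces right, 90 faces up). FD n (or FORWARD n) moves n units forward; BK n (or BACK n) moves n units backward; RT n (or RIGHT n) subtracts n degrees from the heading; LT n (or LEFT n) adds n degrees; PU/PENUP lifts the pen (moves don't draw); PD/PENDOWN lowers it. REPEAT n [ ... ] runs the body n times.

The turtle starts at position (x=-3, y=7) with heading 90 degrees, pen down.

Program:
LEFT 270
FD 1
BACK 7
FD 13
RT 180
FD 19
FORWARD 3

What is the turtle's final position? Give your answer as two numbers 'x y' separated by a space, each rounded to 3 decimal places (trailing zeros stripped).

Executing turtle program step by step:
Start: pos=(-3,7), heading=90, pen down
LT 270: heading 90 -> 0
FD 1: (-3,7) -> (-2,7) [heading=0, draw]
BK 7: (-2,7) -> (-9,7) [heading=0, draw]
FD 13: (-9,7) -> (4,7) [heading=0, draw]
RT 180: heading 0 -> 180
FD 19: (4,7) -> (-15,7) [heading=180, draw]
FD 3: (-15,7) -> (-18,7) [heading=180, draw]
Final: pos=(-18,7), heading=180, 5 segment(s) drawn

Answer: -18 7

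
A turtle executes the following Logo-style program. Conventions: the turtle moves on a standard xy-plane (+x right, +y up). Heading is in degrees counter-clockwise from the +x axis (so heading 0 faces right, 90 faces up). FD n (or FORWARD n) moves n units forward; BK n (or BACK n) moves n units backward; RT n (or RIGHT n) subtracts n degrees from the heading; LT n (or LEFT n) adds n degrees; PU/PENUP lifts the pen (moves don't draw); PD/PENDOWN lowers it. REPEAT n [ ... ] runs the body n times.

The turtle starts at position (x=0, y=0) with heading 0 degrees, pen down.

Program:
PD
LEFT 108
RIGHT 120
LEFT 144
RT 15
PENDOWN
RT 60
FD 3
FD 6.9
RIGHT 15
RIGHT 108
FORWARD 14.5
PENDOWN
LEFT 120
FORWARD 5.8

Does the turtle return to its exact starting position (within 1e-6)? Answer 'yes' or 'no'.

Executing turtle program step by step:
Start: pos=(0,0), heading=0, pen down
PD: pen down
LT 108: heading 0 -> 108
RT 120: heading 108 -> 348
LT 144: heading 348 -> 132
RT 15: heading 132 -> 117
PD: pen down
RT 60: heading 117 -> 57
FD 3: (0,0) -> (1.634,2.516) [heading=57, draw]
FD 6.9: (1.634,2.516) -> (5.392,8.303) [heading=57, draw]
RT 15: heading 57 -> 42
RT 108: heading 42 -> 294
FD 14.5: (5.392,8.303) -> (11.29,-4.944) [heading=294, draw]
PD: pen down
LT 120: heading 294 -> 54
FD 5.8: (11.29,-4.944) -> (14.699,-0.251) [heading=54, draw]
Final: pos=(14.699,-0.251), heading=54, 4 segment(s) drawn

Start position: (0, 0)
Final position: (14.699, -0.251)
Distance = 14.701; >= 1e-6 -> NOT closed

Answer: no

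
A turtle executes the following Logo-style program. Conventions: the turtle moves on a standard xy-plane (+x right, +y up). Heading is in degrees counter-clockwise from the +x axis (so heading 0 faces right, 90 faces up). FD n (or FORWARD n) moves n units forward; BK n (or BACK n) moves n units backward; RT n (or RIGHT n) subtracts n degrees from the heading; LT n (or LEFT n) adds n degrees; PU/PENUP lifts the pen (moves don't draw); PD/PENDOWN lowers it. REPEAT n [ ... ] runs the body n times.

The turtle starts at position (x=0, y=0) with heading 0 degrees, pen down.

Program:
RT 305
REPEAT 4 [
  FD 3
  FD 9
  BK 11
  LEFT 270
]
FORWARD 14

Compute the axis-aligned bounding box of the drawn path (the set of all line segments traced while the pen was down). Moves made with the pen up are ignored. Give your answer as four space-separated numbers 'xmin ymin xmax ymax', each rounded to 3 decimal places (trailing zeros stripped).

Executing turtle program step by step:
Start: pos=(0,0), heading=0, pen down
RT 305: heading 0 -> 55
REPEAT 4 [
  -- iteration 1/4 --
  FD 3: (0,0) -> (1.721,2.457) [heading=55, draw]
  FD 9: (1.721,2.457) -> (6.883,9.83) [heading=55, draw]
  BK 11: (6.883,9.83) -> (0.574,0.819) [heading=55, draw]
  LT 270: heading 55 -> 325
  -- iteration 2/4 --
  FD 3: (0.574,0.819) -> (3.031,-0.902) [heading=325, draw]
  FD 9: (3.031,-0.902) -> (10.403,-6.064) [heading=325, draw]
  BK 11: (10.403,-6.064) -> (1.393,0.246) [heading=325, draw]
  LT 270: heading 325 -> 235
  -- iteration 3/4 --
  FD 3: (1.393,0.246) -> (-0.328,-2.212) [heading=235, draw]
  FD 9: (-0.328,-2.212) -> (-5.49,-9.584) [heading=235, draw]
  BK 11: (-5.49,-9.584) -> (0.819,-0.574) [heading=235, draw]
  LT 270: heading 235 -> 145
  -- iteration 4/4 --
  FD 3: (0.819,-0.574) -> (-1.638,1.147) [heading=145, draw]
  FD 9: (-1.638,1.147) -> (-9.011,6.309) [heading=145, draw]
  BK 11: (-9.011,6.309) -> (0,0) [heading=145, draw]
  LT 270: heading 145 -> 55
]
FD 14: (0,0) -> (8.03,11.468) [heading=55, draw]
Final: pos=(8.03,11.468), heading=55, 13 segment(s) drawn

Segment endpoints: x in {-9.011, -5.49, -1.638, -0.328, 0, 0.574, 0.819, 1.393, 1.721, 3.031, 6.883, 8.03, 10.403}, y in {-9.584, -6.064, -2.212, -0.902, -0.574, 0, 0, 0.246, 0.819, 1.147, 2.457, 6.309, 9.83, 11.468}
xmin=-9.011, ymin=-9.584, xmax=10.403, ymax=11.468

Answer: -9.011 -9.584 10.403 11.468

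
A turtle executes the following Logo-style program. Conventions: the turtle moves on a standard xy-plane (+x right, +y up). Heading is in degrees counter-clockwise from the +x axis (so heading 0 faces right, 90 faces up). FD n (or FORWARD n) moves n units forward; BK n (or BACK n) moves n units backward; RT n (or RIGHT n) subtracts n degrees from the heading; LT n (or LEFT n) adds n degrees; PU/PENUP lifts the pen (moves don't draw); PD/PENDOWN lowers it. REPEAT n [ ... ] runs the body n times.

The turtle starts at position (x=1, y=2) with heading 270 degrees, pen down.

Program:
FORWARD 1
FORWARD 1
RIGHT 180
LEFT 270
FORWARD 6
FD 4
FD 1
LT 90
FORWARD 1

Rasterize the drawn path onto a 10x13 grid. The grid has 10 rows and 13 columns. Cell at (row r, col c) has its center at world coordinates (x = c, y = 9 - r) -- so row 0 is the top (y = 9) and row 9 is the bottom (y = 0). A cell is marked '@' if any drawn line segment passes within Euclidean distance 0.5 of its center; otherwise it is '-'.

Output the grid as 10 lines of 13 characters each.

Segment 0: (1,2) -> (1,1)
Segment 1: (1,1) -> (1,0)
Segment 2: (1,0) -> (7,-0)
Segment 3: (7,-0) -> (11,-0)
Segment 4: (11,-0) -> (12,-0)
Segment 5: (12,-0) -> (12,1)

Answer: -------------
-------------
-------------
-------------
-------------
-------------
-------------
-@-----------
-@----------@
-@@@@@@@@@@@@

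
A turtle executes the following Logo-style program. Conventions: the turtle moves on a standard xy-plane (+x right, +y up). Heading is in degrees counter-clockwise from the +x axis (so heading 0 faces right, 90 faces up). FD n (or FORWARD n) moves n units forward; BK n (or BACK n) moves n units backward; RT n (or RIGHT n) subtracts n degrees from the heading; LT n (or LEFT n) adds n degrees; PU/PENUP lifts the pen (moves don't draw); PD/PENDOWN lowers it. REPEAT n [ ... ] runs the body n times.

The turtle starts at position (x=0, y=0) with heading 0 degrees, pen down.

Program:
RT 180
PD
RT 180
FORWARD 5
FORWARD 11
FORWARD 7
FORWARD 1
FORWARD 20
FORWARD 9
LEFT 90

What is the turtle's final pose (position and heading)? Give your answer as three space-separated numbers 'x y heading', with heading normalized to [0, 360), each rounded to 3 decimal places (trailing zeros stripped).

Answer: 53 0 90

Derivation:
Executing turtle program step by step:
Start: pos=(0,0), heading=0, pen down
RT 180: heading 0 -> 180
PD: pen down
RT 180: heading 180 -> 0
FD 5: (0,0) -> (5,0) [heading=0, draw]
FD 11: (5,0) -> (16,0) [heading=0, draw]
FD 7: (16,0) -> (23,0) [heading=0, draw]
FD 1: (23,0) -> (24,0) [heading=0, draw]
FD 20: (24,0) -> (44,0) [heading=0, draw]
FD 9: (44,0) -> (53,0) [heading=0, draw]
LT 90: heading 0 -> 90
Final: pos=(53,0), heading=90, 6 segment(s) drawn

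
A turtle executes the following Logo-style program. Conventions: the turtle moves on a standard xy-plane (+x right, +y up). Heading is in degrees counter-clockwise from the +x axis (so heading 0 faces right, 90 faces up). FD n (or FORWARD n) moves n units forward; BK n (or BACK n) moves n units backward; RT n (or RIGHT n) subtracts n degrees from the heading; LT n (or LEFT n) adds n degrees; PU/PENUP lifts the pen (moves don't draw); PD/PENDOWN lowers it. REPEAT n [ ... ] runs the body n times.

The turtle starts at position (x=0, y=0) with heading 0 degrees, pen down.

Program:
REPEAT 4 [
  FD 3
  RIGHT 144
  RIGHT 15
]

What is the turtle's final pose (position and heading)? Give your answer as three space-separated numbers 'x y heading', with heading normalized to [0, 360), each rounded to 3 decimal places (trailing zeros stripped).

Answer: 1.067 -1.741 84

Derivation:
Executing turtle program step by step:
Start: pos=(0,0), heading=0, pen down
REPEAT 4 [
  -- iteration 1/4 --
  FD 3: (0,0) -> (3,0) [heading=0, draw]
  RT 144: heading 0 -> 216
  RT 15: heading 216 -> 201
  -- iteration 2/4 --
  FD 3: (3,0) -> (0.199,-1.075) [heading=201, draw]
  RT 144: heading 201 -> 57
  RT 15: heading 57 -> 42
  -- iteration 3/4 --
  FD 3: (0.199,-1.075) -> (2.429,0.932) [heading=42, draw]
  RT 144: heading 42 -> 258
  RT 15: heading 258 -> 243
  -- iteration 4/4 --
  FD 3: (2.429,0.932) -> (1.067,-1.741) [heading=243, draw]
  RT 144: heading 243 -> 99
  RT 15: heading 99 -> 84
]
Final: pos=(1.067,-1.741), heading=84, 4 segment(s) drawn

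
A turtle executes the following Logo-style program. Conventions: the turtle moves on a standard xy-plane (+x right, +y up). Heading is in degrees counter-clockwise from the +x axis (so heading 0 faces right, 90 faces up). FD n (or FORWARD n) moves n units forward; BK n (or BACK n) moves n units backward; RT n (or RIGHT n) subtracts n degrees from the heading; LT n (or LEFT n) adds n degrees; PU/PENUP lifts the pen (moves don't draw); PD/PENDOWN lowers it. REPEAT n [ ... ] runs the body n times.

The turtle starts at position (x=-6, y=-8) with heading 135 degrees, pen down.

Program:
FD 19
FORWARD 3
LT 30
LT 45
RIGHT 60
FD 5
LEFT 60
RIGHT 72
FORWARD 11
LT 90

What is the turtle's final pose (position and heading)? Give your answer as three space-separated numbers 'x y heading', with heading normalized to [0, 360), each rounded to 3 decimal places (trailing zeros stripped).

Executing turtle program step by step:
Start: pos=(-6,-8), heading=135, pen down
FD 19: (-6,-8) -> (-19.435,5.435) [heading=135, draw]
FD 3: (-19.435,5.435) -> (-21.556,7.556) [heading=135, draw]
LT 30: heading 135 -> 165
LT 45: heading 165 -> 210
RT 60: heading 210 -> 150
FD 5: (-21.556,7.556) -> (-25.886,10.056) [heading=150, draw]
LT 60: heading 150 -> 210
RT 72: heading 210 -> 138
FD 11: (-25.886,10.056) -> (-34.061,17.417) [heading=138, draw]
LT 90: heading 138 -> 228
Final: pos=(-34.061,17.417), heading=228, 4 segment(s) drawn

Answer: -34.061 17.417 228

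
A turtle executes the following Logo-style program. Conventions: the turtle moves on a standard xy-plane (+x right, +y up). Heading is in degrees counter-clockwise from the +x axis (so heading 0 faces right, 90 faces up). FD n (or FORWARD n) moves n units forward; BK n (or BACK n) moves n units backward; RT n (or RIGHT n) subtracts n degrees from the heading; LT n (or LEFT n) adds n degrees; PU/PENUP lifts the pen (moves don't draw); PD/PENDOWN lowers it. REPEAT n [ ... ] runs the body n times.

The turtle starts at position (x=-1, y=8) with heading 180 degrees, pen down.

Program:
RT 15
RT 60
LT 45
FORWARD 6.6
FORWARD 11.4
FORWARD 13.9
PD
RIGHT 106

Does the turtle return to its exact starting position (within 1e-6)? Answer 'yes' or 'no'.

Executing turtle program step by step:
Start: pos=(-1,8), heading=180, pen down
RT 15: heading 180 -> 165
RT 60: heading 165 -> 105
LT 45: heading 105 -> 150
FD 6.6: (-1,8) -> (-6.716,11.3) [heading=150, draw]
FD 11.4: (-6.716,11.3) -> (-16.588,17) [heading=150, draw]
FD 13.9: (-16.588,17) -> (-28.626,23.95) [heading=150, draw]
PD: pen down
RT 106: heading 150 -> 44
Final: pos=(-28.626,23.95), heading=44, 3 segment(s) drawn

Start position: (-1, 8)
Final position: (-28.626, 23.95)
Distance = 31.9; >= 1e-6 -> NOT closed

Answer: no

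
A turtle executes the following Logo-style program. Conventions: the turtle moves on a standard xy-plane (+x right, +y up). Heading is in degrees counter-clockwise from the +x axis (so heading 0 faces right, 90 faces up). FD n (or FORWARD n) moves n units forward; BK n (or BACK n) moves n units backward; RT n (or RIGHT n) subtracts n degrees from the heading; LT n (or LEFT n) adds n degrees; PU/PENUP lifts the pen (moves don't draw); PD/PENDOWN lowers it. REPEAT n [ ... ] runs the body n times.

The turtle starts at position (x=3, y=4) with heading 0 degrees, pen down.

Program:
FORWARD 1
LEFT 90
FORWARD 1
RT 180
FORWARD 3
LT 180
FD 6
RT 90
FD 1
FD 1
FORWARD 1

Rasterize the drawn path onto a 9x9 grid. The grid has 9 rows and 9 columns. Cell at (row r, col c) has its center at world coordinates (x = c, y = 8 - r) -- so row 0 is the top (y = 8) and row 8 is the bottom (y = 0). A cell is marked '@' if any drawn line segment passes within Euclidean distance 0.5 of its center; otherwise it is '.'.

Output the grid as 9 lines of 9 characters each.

Segment 0: (3,4) -> (4,4)
Segment 1: (4,4) -> (4,5)
Segment 2: (4,5) -> (4,2)
Segment 3: (4,2) -> (4,8)
Segment 4: (4,8) -> (5,8)
Segment 5: (5,8) -> (6,8)
Segment 6: (6,8) -> (7,8)

Answer: ....@@@@.
....@....
....@....
....@....
...@@....
....@....
....@....
.........
.........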